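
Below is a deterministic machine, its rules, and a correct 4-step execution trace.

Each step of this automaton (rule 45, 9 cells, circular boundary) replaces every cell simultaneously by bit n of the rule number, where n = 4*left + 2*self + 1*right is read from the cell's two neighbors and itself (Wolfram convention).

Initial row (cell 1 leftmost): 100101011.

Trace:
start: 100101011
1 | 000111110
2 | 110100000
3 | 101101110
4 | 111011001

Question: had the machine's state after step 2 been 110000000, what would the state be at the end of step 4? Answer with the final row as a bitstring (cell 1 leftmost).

state after step 2 := 110000000
3 | 100111110
4 | 100100001

100100001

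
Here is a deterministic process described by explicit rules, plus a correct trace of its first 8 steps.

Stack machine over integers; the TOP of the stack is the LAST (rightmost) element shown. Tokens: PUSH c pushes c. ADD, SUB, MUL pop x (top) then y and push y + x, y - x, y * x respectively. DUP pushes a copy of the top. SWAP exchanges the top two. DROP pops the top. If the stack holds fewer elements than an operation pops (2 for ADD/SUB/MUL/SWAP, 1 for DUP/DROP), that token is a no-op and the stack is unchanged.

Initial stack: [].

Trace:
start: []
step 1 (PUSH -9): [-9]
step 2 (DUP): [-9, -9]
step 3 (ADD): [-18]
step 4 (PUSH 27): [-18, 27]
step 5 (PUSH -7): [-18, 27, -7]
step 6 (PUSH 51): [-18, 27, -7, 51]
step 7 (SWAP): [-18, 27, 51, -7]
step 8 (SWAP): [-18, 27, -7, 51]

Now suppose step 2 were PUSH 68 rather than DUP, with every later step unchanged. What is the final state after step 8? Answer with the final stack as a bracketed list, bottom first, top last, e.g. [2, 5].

(re-executing from step 2 with the substitution; state before step 2: [-9])
step 2 (PUSH 68): [-9, 68]
step 3 (ADD): [59]
step 4 (PUSH 27): [59, 27]
step 5 (PUSH -7): [59, 27, -7]
step 6 (PUSH 51): [59, 27, -7, 51]
step 7 (SWAP): [59, 27, 51, -7]
step 8 (SWAP): [59, 27, -7, 51]

[59, 27, -7, 51]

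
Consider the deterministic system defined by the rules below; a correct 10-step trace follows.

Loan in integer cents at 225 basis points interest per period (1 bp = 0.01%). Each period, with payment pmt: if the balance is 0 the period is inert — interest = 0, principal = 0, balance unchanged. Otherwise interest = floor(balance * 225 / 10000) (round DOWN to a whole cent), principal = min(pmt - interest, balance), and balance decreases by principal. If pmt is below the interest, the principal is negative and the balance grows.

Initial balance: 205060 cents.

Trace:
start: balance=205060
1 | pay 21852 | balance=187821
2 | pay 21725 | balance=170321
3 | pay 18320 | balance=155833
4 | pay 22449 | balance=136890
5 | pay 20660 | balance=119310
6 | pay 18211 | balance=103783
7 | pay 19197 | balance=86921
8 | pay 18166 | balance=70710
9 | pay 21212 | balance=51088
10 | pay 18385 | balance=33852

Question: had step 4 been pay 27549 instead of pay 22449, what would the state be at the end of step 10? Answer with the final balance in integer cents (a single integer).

28025

(re-executing from step 4 with the substitution; state before step 4: balance=155833)
4 | pay 27549 | balance=131790
5 | pay 20660 | balance=114095
6 | pay 18211 | balance=98451
7 | pay 19197 | balance=81469
8 | pay 18166 | balance=65136
9 | pay 21212 | balance=45389
10 | pay 18385 | balance=28025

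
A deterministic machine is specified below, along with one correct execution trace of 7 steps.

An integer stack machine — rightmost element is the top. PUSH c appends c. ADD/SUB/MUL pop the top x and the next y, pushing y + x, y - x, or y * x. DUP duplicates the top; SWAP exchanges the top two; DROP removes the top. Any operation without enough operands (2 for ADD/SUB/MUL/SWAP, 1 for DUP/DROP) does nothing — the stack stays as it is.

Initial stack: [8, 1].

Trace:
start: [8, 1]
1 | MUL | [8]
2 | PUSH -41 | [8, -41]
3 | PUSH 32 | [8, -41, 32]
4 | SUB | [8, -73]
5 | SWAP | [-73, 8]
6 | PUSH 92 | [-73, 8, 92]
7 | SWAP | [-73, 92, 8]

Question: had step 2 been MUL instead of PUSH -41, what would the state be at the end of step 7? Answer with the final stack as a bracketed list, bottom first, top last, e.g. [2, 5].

(re-executing from step 2 with the substitution; state before step 2: [8])
2 | MUL | [8]
3 | PUSH 32 | [8, 32]
4 | SUB | [-24]
5 | SWAP | [-24]
6 | PUSH 92 | [-24, 92]
7 | SWAP | [92, -24]

[92, -24]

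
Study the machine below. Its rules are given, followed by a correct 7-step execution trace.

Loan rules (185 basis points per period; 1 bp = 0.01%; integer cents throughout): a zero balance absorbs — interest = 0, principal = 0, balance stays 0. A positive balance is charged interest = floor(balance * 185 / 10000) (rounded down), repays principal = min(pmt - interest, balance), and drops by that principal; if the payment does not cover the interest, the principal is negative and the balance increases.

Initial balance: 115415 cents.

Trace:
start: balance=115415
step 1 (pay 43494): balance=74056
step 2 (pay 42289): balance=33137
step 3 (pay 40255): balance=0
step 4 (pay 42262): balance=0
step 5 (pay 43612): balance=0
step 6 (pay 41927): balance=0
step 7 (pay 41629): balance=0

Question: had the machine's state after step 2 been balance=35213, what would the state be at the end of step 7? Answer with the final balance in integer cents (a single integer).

0

state after step 2 := balance=35213
step 3 (pay 40255): balance=0
step 4 (pay 42262): balance=0
step 5 (pay 43612): balance=0
step 6 (pay 41927): balance=0
step 7 (pay 41629): balance=0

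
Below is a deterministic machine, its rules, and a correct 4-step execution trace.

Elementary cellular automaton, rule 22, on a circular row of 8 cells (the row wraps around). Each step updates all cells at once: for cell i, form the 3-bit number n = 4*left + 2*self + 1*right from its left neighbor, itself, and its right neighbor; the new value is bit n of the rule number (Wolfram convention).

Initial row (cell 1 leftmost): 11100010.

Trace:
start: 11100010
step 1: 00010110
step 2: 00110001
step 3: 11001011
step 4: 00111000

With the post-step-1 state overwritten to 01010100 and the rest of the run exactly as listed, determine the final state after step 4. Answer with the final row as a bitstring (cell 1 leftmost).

state after step 1 := 01010100
step 2: 11010110
step 3: 00010000
step 4: 00111000

00111000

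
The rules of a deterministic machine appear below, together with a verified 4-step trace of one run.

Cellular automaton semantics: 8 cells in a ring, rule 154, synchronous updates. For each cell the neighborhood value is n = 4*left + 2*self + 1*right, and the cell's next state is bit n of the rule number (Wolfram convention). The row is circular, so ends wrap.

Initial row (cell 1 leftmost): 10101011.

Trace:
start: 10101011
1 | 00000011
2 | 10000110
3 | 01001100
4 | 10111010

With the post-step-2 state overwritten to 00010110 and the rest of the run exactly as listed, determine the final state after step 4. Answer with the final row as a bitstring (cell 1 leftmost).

state after step 2 := 00010110
3 | 00100101
4 | 11011000

11011000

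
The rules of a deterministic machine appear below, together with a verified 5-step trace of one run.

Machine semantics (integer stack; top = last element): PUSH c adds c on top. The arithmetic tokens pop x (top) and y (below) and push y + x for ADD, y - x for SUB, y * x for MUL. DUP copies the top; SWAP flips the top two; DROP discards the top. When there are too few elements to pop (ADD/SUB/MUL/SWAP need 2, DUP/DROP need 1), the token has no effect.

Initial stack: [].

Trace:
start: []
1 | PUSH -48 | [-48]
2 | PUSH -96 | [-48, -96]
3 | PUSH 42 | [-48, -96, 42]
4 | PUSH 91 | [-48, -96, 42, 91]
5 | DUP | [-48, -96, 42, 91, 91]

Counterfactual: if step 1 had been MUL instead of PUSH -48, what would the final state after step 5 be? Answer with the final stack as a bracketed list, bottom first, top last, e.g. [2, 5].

(re-executing from step 1 with the substitution; state before step 1: [])
1 | MUL | []
2 | PUSH -96 | [-96]
3 | PUSH 42 | [-96, 42]
4 | PUSH 91 | [-96, 42, 91]
5 | DUP | [-96, 42, 91, 91]

[-96, 42, 91, 91]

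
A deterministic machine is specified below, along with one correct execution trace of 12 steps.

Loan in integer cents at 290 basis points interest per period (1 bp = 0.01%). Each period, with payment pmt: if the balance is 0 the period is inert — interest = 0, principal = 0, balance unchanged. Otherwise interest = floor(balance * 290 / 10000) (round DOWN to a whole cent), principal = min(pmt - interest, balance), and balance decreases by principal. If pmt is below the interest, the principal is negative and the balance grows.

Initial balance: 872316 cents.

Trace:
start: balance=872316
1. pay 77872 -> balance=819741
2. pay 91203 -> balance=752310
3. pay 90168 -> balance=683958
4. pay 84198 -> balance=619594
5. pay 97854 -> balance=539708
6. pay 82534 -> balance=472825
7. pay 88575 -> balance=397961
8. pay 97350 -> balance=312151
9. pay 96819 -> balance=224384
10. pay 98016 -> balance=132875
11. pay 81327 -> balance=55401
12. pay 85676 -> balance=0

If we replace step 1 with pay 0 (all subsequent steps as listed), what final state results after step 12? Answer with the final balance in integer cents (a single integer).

77978

(re-executing from step 1 with the substitution; state before step 1: balance=872316)
1. pay 0 -> balance=897613
2. pay 91203 -> balance=832440
3. pay 90168 -> balance=766412
4. pay 84198 -> balance=704439
5. pay 97854 -> balance=627013
6. pay 82534 -> balance=562662
7. pay 88575 -> balance=490404
8. pay 97350 -> balance=407275
9. pay 96819 -> balance=322266
10. pay 98016 -> balance=233595
11. pay 81327 -> balance=159042
12. pay 85676 -> balance=77978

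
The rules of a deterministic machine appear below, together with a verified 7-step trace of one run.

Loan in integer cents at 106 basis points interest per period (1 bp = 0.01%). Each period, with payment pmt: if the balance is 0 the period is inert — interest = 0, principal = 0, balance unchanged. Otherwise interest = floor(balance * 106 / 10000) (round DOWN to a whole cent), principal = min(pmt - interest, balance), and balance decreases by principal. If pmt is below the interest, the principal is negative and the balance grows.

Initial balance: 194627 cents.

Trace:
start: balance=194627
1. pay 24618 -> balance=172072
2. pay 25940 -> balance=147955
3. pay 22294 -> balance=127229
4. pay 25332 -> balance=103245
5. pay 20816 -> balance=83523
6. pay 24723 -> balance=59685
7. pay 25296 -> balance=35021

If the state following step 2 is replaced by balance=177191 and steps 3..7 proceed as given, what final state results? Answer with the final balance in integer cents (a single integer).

state after step 2 := balance=177191
3. pay 22294 -> balance=156775
4. pay 25332 -> balance=133104
5. pay 20816 -> balance=113698
6. pay 24723 -> balance=90180
7. pay 25296 -> balance=65839

65839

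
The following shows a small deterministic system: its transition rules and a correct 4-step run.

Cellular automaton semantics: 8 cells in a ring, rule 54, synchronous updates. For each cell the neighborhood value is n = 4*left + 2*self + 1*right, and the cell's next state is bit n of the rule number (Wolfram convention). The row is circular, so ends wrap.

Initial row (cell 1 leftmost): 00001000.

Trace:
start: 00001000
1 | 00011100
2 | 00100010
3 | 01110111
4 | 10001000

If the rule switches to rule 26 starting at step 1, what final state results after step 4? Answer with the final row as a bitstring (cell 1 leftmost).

(re-executing steps 1..4 under rule 26; state before step 1: 00001000)
1 | 00010100
2 | 00100010
3 | 01010101
4 | 00000000

00000000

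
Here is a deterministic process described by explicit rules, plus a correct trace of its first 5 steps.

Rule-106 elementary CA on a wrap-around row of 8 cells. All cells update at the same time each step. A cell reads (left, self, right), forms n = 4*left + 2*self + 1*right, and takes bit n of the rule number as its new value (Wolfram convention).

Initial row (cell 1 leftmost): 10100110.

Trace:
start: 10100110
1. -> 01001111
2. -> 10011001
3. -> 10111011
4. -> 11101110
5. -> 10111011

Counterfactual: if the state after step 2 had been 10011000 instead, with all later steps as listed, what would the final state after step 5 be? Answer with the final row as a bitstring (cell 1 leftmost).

11110100

state after step 2 := 10011000
3. -> 00111001
4. -> 01101010
5. -> 11110100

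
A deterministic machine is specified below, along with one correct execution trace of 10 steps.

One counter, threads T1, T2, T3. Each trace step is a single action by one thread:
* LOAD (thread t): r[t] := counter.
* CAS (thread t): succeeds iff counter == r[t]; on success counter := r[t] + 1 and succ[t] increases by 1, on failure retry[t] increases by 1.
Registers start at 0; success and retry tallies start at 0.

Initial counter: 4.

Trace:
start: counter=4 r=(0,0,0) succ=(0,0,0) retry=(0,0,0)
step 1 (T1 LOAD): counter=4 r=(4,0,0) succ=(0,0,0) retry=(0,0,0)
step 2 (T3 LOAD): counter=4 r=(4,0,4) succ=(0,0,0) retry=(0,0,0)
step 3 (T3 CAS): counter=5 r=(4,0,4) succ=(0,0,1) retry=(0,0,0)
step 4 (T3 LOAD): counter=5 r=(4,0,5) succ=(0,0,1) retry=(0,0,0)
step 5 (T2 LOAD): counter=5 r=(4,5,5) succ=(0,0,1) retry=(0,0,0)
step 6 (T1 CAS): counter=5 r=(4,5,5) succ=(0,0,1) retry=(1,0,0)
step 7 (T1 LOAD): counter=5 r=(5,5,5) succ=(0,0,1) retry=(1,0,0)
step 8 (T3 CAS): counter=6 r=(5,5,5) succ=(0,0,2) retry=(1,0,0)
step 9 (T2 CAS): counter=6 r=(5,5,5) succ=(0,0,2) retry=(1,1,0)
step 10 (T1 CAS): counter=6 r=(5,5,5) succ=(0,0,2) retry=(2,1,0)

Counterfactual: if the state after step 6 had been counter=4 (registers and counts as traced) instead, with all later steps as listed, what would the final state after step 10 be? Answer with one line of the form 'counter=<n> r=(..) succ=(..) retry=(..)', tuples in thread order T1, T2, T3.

state after step 6 := counter=4 r=(4,5,5) succ=(0,0,1) retry=(1,0,0)
step 7 (T1 LOAD): counter=4 r=(4,5,5) succ=(0,0,1) retry=(1,0,0)
step 8 (T3 CAS): counter=4 r=(4,5,5) succ=(0,0,1) retry=(1,0,1)
step 9 (T2 CAS): counter=4 r=(4,5,5) succ=(0,0,1) retry=(1,1,1)
step 10 (T1 CAS): counter=5 r=(4,5,5) succ=(1,0,1) retry=(1,1,1)

counter=5 r=(4,5,5) succ=(1,0,1) retry=(1,1,1)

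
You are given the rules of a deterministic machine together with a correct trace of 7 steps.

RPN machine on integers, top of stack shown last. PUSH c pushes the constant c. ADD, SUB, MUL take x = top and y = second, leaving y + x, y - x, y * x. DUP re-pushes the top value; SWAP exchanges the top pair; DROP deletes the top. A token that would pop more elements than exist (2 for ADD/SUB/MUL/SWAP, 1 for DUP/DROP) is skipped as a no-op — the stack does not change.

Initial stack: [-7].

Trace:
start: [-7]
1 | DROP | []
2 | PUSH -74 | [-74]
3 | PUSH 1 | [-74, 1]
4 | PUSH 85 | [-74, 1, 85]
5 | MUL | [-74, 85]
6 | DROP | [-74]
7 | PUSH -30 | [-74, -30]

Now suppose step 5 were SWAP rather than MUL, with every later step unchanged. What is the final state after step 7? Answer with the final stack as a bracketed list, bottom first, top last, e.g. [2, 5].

[-74, 85, -30]

(re-executing from step 5 with the substitution; state before step 5: [-74, 1, 85])
5 | SWAP | [-74, 85, 1]
6 | DROP | [-74, 85]
7 | PUSH -30 | [-74, 85, -30]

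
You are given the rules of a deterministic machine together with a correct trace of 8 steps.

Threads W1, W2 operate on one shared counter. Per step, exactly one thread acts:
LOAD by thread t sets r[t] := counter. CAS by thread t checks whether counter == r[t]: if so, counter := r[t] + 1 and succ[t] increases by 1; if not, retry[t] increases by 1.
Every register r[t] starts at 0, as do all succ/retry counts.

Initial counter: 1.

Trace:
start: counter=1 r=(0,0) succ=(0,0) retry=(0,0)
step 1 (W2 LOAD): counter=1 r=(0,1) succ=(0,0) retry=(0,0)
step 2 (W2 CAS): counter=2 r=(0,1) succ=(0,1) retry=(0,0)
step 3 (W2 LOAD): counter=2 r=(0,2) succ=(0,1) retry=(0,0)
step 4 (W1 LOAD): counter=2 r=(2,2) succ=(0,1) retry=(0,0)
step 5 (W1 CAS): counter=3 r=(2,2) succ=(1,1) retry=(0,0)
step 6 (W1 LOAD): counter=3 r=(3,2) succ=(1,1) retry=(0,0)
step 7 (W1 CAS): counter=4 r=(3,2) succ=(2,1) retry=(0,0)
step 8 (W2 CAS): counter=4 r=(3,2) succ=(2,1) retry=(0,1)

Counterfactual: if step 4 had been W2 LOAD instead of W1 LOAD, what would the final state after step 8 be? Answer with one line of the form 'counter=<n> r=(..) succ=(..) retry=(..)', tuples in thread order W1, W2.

counter=3 r=(2,2) succ=(1,1) retry=(1,1)

(re-executing from step 4 with the substitution; state before step 4: counter=2 r=(0,2) succ=(0,1) retry=(0,0))
step 4 (W2 LOAD): counter=2 r=(0,2) succ=(0,1) retry=(0,0)
step 5 (W1 CAS): counter=2 r=(0,2) succ=(0,1) retry=(1,0)
step 6 (W1 LOAD): counter=2 r=(2,2) succ=(0,1) retry=(1,0)
step 7 (W1 CAS): counter=3 r=(2,2) succ=(1,1) retry=(1,0)
step 8 (W2 CAS): counter=3 r=(2,2) succ=(1,1) retry=(1,1)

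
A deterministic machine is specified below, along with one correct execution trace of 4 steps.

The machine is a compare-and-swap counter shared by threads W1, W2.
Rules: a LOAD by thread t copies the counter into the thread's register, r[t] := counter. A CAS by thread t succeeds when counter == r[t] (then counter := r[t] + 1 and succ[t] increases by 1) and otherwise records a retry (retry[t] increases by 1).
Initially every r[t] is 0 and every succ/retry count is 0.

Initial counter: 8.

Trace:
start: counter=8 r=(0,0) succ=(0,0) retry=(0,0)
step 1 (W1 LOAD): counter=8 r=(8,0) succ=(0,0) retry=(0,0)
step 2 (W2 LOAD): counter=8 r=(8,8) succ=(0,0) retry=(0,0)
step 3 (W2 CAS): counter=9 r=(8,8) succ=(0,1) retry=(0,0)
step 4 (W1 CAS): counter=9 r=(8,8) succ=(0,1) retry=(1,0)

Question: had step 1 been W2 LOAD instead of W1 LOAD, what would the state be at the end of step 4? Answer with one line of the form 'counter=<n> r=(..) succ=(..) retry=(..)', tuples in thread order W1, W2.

counter=9 r=(0,8) succ=(0,1) retry=(1,0)

(re-executing from step 1 with the substitution; state before step 1: counter=8 r=(0,0) succ=(0,0) retry=(0,0))
step 1 (W2 LOAD): counter=8 r=(0,8) succ=(0,0) retry=(0,0)
step 2 (W2 LOAD): counter=8 r=(0,8) succ=(0,0) retry=(0,0)
step 3 (W2 CAS): counter=9 r=(0,8) succ=(0,1) retry=(0,0)
step 4 (W1 CAS): counter=9 r=(0,8) succ=(0,1) retry=(1,0)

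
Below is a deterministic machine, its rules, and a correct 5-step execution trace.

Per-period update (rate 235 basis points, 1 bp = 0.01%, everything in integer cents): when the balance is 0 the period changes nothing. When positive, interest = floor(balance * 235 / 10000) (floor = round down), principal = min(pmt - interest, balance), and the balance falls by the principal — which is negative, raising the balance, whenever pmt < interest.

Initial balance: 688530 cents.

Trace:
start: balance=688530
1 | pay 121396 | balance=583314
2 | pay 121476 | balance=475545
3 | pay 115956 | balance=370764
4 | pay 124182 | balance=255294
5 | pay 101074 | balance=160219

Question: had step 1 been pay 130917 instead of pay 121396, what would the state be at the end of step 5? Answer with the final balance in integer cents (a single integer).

149772

(re-executing from step 1 with the substitution; state before step 1: balance=688530)
1 | pay 130917 | balance=573793
2 | pay 121476 | balance=465801
3 | pay 115956 | balance=360791
4 | pay 124182 | balance=245087
5 | pay 101074 | balance=149772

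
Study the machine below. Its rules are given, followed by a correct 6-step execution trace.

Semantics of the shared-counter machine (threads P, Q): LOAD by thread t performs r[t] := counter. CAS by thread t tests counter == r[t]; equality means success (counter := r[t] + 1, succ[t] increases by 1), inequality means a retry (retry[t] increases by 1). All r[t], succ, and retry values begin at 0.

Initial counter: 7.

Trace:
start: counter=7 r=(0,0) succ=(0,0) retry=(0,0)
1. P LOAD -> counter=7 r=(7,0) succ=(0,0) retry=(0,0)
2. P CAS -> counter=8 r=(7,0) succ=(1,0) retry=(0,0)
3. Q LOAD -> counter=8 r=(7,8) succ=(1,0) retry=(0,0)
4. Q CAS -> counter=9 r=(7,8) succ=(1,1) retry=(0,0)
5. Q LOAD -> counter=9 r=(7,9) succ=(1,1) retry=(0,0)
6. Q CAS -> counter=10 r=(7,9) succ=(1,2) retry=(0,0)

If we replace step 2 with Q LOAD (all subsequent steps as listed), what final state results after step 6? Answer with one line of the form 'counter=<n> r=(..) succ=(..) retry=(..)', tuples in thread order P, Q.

counter=9 r=(7,8) succ=(0,2) retry=(0,0)

(re-executing from step 2 with the substitution; state before step 2: counter=7 r=(7,0) succ=(0,0) retry=(0,0))
2. Q LOAD -> counter=7 r=(7,7) succ=(0,0) retry=(0,0)
3. Q LOAD -> counter=7 r=(7,7) succ=(0,0) retry=(0,0)
4. Q CAS -> counter=8 r=(7,7) succ=(0,1) retry=(0,0)
5. Q LOAD -> counter=8 r=(7,8) succ=(0,1) retry=(0,0)
6. Q CAS -> counter=9 r=(7,8) succ=(0,2) retry=(0,0)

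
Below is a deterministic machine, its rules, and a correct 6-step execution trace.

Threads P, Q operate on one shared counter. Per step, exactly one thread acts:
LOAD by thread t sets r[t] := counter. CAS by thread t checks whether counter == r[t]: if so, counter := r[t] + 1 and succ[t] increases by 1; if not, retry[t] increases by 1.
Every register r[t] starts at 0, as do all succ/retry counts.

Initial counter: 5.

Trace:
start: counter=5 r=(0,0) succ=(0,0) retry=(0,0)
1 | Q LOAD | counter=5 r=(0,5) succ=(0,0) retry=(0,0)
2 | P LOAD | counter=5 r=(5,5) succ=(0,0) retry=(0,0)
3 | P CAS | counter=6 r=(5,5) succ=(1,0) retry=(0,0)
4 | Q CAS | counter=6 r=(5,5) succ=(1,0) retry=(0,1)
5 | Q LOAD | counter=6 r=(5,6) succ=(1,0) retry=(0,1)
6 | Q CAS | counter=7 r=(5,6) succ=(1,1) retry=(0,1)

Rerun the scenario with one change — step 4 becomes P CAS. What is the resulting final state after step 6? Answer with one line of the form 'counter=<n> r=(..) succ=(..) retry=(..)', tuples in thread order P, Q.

counter=7 r=(5,6) succ=(1,1) retry=(1,0)

(re-executing from step 4 with the substitution; state before step 4: counter=6 r=(5,5) succ=(1,0) retry=(0,0))
4 | P CAS | counter=6 r=(5,5) succ=(1,0) retry=(1,0)
5 | Q LOAD | counter=6 r=(5,6) succ=(1,0) retry=(1,0)
6 | Q CAS | counter=7 r=(5,6) succ=(1,1) retry=(1,0)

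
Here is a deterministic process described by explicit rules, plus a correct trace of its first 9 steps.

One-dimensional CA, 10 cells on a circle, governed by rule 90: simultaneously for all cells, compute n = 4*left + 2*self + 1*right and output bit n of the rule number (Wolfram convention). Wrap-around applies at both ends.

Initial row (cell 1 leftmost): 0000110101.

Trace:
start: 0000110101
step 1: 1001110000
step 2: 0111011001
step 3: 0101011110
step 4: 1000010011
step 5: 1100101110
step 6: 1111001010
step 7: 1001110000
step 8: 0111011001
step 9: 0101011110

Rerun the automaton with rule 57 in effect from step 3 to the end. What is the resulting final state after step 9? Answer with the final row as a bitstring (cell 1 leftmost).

0101010101

(re-executing steps 3..9 under rule 57; state before step 3: 0111011001)
step 3: 1100110100
step 4: 1010101010
step 5: 0101010101
step 6: 1010101010
step 7: 0101010101
step 8: 1010101010
step 9: 0101010101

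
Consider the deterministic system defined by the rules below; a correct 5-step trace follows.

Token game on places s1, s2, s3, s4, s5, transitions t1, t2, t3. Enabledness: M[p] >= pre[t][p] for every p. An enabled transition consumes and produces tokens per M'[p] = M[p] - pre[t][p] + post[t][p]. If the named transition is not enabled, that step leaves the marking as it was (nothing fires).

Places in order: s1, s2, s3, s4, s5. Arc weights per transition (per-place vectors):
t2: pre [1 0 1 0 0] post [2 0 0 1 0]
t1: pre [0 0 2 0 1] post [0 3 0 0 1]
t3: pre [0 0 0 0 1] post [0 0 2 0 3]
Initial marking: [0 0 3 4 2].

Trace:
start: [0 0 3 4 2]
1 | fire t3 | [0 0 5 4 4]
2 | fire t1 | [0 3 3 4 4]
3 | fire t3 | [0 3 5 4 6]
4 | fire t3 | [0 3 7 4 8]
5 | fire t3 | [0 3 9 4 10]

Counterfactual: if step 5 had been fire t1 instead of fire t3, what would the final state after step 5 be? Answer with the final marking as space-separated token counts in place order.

(re-executing from step 5 with the substitution; state before step 5: [0 3 7 4 8])
5 | fire t1 | [0 6 5 4 8]

0 6 5 4 8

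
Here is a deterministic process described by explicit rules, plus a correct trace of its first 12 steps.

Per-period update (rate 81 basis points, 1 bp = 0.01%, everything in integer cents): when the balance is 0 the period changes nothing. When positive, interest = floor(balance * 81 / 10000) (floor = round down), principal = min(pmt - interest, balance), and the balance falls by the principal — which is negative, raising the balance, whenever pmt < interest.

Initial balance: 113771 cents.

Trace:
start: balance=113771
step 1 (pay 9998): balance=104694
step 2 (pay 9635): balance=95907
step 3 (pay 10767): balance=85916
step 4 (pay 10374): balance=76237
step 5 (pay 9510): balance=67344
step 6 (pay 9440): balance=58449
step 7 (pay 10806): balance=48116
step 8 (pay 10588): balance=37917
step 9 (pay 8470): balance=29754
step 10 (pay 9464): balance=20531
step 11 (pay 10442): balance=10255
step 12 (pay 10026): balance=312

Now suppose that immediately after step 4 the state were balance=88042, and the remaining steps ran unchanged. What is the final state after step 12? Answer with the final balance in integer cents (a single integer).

state after step 4 := balance=88042
step 5 (pay 9510): balance=79245
step 6 (pay 9440): balance=70446
step 7 (pay 10806): balance=60210
step 8 (pay 10588): balance=50109
step 9 (pay 8470): balance=42044
step 10 (pay 9464): balance=32920
step 11 (pay 10442): balance=22744
step 12 (pay 10026): balance=12902

12902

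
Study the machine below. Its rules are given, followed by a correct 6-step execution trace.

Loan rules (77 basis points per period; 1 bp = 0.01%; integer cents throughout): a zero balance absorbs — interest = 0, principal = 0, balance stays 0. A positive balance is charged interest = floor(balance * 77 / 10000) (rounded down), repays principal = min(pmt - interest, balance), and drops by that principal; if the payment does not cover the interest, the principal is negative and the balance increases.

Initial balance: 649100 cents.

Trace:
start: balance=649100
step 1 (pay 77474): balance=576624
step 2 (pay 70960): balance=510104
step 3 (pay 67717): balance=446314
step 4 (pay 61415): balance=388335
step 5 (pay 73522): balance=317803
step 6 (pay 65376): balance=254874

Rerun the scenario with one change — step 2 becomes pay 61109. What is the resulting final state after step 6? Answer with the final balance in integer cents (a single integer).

(re-executing from step 2 with the substitution; state before step 2: balance=576624)
step 2 (pay 61109): balance=519955
step 3 (pay 67717): balance=456241
step 4 (pay 61415): balance=398339
step 5 (pay 73522): balance=327884
step 6 (pay 65376): balance=265032

265032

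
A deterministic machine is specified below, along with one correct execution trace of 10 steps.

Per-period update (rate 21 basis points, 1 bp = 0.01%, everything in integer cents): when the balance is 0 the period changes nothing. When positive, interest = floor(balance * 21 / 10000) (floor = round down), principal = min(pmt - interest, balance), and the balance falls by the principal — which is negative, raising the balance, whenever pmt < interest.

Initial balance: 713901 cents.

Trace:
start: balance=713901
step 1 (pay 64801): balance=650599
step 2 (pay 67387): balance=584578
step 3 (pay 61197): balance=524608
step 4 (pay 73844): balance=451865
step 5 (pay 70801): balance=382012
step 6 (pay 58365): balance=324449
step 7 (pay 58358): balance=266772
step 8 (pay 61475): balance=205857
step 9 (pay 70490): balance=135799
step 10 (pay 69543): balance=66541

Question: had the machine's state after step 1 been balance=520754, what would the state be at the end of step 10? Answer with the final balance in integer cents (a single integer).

0

state after step 1 := balance=520754
step 2 (pay 67387): balance=454460
step 3 (pay 61197): balance=394217
step 4 (pay 73844): balance=321200
step 5 (pay 70801): balance=251073
step 6 (pay 58365): balance=193235
step 7 (pay 58358): balance=135282
step 8 (pay 61475): balance=74091
step 9 (pay 70490): balance=3756
step 10 (pay 69543): balance=0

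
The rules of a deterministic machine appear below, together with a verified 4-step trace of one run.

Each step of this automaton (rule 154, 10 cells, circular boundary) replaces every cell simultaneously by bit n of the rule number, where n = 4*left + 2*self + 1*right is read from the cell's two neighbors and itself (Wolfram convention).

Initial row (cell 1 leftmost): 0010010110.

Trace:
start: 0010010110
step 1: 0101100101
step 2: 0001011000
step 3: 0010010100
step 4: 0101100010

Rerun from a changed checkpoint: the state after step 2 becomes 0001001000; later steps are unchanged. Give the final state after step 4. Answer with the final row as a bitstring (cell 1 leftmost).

state after step 2 := 0001001000
step 3: 0010110100
step 4: 0100100010

0100100010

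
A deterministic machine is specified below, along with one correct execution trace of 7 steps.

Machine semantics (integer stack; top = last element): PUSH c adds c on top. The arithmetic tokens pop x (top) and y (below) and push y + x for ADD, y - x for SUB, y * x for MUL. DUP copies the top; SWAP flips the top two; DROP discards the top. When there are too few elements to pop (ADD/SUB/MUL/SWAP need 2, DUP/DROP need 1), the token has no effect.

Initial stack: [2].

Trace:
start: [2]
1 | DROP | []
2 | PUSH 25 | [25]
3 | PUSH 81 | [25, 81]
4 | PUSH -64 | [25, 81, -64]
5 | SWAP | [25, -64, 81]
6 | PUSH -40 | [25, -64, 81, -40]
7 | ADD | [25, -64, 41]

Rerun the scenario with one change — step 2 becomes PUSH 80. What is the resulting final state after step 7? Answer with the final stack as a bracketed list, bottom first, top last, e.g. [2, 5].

[80, -64, 41]

(re-executing from step 2 with the substitution; state before step 2: [])
2 | PUSH 80 | [80]
3 | PUSH 81 | [80, 81]
4 | PUSH -64 | [80, 81, -64]
5 | SWAP | [80, -64, 81]
6 | PUSH -40 | [80, -64, 81, -40]
7 | ADD | [80, -64, 41]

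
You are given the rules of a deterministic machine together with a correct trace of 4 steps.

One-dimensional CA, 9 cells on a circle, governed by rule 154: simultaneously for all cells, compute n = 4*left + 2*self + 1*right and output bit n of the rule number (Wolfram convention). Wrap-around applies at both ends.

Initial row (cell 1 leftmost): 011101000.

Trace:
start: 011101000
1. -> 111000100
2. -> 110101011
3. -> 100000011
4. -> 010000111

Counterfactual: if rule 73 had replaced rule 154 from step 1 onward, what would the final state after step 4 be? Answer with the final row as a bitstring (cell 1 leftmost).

010101011

(re-executing steps 1..4 under rule 73; state before step 1: 011101000)
1. -> 010100011
2. -> 000001011
3. -> 011100011
4. -> 010101011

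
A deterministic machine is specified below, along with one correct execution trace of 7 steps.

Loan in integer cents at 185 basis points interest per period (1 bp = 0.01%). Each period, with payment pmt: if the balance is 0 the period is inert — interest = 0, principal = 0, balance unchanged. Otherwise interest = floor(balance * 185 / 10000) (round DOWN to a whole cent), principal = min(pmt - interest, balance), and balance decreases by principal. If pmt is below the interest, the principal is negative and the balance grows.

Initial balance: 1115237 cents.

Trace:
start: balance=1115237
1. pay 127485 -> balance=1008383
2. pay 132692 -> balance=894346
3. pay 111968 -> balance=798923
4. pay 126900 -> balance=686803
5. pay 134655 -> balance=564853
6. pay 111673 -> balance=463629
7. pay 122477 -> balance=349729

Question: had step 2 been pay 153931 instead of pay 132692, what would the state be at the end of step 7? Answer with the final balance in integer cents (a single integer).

326451

(re-executing from step 2 with the substitution; state before step 2: balance=1008383)
2. pay 153931 -> balance=873107
3. pay 111968 -> balance=777291
4. pay 126900 -> balance=664770
5. pay 134655 -> balance=542413
6. pay 111673 -> balance=440774
7. pay 122477 -> balance=326451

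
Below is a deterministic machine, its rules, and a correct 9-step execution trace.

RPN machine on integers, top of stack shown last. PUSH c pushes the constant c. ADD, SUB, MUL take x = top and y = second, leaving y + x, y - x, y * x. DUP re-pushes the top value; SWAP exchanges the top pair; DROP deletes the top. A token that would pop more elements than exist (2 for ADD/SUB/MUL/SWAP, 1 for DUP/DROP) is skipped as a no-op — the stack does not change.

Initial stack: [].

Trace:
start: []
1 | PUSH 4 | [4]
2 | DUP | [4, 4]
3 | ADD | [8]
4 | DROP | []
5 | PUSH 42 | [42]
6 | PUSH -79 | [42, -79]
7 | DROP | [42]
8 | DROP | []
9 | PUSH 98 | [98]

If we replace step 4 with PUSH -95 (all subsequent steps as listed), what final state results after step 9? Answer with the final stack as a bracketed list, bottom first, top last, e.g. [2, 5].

(re-executing from step 4 with the substitution; state before step 4: [8])
4 | PUSH -95 | [8, -95]
5 | PUSH 42 | [8, -95, 42]
6 | PUSH -79 | [8, -95, 42, -79]
7 | DROP | [8, -95, 42]
8 | DROP | [8, -95]
9 | PUSH 98 | [8, -95, 98]

[8, -95, 98]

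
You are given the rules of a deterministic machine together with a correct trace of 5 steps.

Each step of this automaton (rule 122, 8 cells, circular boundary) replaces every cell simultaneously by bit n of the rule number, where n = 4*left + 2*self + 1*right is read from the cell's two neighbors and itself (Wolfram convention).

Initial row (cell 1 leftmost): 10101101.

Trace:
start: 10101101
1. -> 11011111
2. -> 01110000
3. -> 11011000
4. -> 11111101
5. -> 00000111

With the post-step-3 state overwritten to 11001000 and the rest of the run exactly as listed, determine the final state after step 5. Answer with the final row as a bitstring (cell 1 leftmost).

state after step 3 := 11001000
4. -> 11110101
5. -> 00011011

00011011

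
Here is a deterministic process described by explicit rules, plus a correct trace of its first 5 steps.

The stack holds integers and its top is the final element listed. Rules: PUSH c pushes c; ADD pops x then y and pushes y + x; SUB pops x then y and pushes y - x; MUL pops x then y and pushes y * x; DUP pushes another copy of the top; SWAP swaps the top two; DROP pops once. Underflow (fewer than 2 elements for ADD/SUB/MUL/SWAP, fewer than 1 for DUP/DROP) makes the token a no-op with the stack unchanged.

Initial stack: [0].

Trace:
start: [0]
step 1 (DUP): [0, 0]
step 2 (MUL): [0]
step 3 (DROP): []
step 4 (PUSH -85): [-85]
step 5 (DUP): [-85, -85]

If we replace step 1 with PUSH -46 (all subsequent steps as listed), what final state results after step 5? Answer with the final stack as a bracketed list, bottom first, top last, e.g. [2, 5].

(re-executing from step 1 with the substitution; state before step 1: [0])
step 1 (PUSH -46): [0, -46]
step 2 (MUL): [0]
step 3 (DROP): []
step 4 (PUSH -85): [-85]
step 5 (DUP): [-85, -85]

[-85, -85]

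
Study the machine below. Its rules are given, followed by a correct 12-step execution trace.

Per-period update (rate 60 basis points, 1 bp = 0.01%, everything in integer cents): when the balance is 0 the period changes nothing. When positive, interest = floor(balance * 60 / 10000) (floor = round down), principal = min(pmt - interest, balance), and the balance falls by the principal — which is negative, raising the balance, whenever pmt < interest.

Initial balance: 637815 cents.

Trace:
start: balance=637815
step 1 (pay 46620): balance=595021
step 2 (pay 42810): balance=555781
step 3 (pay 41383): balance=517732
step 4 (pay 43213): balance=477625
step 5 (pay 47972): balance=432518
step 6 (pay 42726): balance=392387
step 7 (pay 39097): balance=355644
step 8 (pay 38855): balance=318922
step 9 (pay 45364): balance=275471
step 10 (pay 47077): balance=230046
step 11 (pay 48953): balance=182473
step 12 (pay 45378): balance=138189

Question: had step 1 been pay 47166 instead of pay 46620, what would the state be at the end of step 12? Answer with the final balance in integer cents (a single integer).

137606

(re-executing from step 1 with the substitution; state before step 1: balance=637815)
step 1 (pay 47166): balance=594475
step 2 (pay 42810): balance=555231
step 3 (pay 41383): balance=517179
step 4 (pay 43213): balance=477069
step 5 (pay 47972): balance=431959
step 6 (pay 42726): balance=391824
step 7 (pay 39097): balance=355077
step 8 (pay 38855): balance=318352
step 9 (pay 45364): balance=274898
step 10 (pay 47077): balance=229470
step 11 (pay 48953): balance=181893
step 12 (pay 45378): balance=137606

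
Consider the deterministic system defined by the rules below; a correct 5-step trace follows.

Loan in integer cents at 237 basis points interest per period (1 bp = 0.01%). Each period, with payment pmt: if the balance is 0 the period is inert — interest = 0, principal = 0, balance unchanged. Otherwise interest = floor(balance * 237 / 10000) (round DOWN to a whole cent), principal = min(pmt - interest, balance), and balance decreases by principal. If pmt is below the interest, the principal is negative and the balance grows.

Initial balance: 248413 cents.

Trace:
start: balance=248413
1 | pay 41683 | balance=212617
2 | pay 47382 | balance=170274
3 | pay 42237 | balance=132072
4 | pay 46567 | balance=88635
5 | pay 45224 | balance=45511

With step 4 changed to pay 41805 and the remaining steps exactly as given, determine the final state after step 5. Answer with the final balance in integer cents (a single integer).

50386

(re-executing from step 4 with the substitution; state before step 4: balance=132072)
4 | pay 41805 | balance=93397
5 | pay 45224 | balance=50386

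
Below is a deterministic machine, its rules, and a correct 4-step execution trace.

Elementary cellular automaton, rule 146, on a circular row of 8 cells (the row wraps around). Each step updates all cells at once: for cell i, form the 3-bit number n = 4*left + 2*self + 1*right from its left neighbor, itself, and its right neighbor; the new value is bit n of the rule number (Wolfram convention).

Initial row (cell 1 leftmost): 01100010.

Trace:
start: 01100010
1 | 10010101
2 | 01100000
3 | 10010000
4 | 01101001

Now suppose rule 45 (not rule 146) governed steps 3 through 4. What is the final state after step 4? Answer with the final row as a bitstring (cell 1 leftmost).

11001000

(re-executing steps 3..4 under rule 45; state before step 3: 01100000)
3 | 01001111
4 | 11001000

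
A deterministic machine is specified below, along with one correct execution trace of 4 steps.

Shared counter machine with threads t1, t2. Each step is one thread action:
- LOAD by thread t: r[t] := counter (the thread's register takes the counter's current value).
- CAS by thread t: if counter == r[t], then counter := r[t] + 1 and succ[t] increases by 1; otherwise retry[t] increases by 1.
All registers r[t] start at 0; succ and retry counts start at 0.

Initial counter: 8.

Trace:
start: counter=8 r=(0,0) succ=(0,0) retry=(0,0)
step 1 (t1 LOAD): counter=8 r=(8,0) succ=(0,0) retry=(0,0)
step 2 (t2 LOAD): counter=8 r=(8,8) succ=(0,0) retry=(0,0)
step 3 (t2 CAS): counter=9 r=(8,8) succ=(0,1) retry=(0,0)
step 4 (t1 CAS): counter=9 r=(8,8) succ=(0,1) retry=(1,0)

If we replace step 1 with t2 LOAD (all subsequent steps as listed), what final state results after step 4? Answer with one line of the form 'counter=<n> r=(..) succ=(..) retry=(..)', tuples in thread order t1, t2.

(re-executing from step 1 with the substitution; state before step 1: counter=8 r=(0,0) succ=(0,0) retry=(0,0))
step 1 (t2 LOAD): counter=8 r=(0,8) succ=(0,0) retry=(0,0)
step 2 (t2 LOAD): counter=8 r=(0,8) succ=(0,0) retry=(0,0)
step 3 (t2 CAS): counter=9 r=(0,8) succ=(0,1) retry=(0,0)
step 4 (t1 CAS): counter=9 r=(0,8) succ=(0,1) retry=(1,0)

counter=9 r=(0,8) succ=(0,1) retry=(1,0)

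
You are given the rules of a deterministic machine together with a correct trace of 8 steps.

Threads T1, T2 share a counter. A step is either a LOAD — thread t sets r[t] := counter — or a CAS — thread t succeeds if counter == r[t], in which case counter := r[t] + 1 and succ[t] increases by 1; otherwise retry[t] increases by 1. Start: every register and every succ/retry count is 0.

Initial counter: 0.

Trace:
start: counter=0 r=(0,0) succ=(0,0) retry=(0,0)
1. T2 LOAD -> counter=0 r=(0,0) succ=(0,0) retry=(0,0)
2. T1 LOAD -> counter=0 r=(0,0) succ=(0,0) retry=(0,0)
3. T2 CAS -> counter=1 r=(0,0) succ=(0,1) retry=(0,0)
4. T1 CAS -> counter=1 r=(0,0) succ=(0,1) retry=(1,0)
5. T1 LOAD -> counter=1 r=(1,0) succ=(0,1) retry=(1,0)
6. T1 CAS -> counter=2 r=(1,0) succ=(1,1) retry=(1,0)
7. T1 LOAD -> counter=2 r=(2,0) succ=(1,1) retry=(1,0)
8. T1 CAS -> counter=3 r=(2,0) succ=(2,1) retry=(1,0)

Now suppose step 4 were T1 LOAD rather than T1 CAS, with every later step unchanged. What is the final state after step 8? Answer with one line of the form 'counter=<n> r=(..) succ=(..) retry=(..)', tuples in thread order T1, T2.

(re-executing from step 4 with the substitution; state before step 4: counter=1 r=(0,0) succ=(0,1) retry=(0,0))
4. T1 LOAD -> counter=1 r=(1,0) succ=(0,1) retry=(0,0)
5. T1 LOAD -> counter=1 r=(1,0) succ=(0,1) retry=(0,0)
6. T1 CAS -> counter=2 r=(1,0) succ=(1,1) retry=(0,0)
7. T1 LOAD -> counter=2 r=(2,0) succ=(1,1) retry=(0,0)
8. T1 CAS -> counter=3 r=(2,0) succ=(2,1) retry=(0,0)

counter=3 r=(2,0) succ=(2,1) retry=(0,0)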